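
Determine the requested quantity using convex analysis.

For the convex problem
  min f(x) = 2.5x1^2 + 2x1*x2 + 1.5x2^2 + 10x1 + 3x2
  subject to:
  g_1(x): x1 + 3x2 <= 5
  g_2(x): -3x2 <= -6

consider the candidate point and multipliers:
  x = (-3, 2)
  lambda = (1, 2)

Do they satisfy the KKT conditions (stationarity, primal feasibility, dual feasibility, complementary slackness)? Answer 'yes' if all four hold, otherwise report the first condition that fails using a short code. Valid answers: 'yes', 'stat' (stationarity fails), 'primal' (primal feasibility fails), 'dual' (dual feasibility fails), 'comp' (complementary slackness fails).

Gradient of f: grad f(x) = Q x + c = (-1, 3)
Constraint values g_i(x) = a_i^T x - b_i:
  g_1((-3, 2)) = -2
  g_2((-3, 2)) = 0
Stationarity residual: grad f(x) + sum_i lambda_i a_i = (0, 0)
  -> stationarity OK
Primal feasibility (all g_i <= 0): OK
Dual feasibility (all lambda_i >= 0): OK
Complementary slackness (lambda_i * g_i(x) = 0 for all i): FAILS

Verdict: the first failing condition is complementary_slackness -> comp.

comp


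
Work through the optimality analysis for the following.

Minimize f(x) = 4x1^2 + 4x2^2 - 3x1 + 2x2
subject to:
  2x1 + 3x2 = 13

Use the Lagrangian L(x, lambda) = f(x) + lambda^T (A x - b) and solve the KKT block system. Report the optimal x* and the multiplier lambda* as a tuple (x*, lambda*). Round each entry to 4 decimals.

Form the Lagrangian:
  L(x, lambda) = (1/2) x^T Q x + c^T x + lambda^T (A x - b)
Stationarity (grad_x L = 0): Q x + c + A^T lambda = 0.
Primal feasibility: A x = b.

This gives the KKT block system:
  [ Q   A^T ] [ x     ]   [-c ]
  [ A    0  ] [ lambda ] = [ b ]

Solving the linear system:
  x*      = (2.375, 2.75)
  lambda* = (-8)
  f(x*)   = 51.1875

x* = (2.375, 2.75), lambda* = (-8)


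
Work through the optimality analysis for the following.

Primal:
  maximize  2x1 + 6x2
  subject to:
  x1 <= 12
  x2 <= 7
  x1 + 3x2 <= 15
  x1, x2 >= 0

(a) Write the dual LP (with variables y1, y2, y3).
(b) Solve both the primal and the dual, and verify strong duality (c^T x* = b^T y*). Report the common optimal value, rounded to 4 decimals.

The standard primal-dual pair for 'max c^T x s.t. A x <= b, x >= 0' is:
  Dual:  min b^T y  s.t.  A^T y >= c,  y >= 0.

So the dual LP is:
  minimize  12y1 + 7y2 + 15y3
  subject to:
    y1 + y3 >= 2
    y2 + 3y3 >= 6
    y1, y2, y3 >= 0

Solving the primal: x* = (0, 5).
  primal value c^T x* = 30.
Solving the dual: y* = (0, 0, 2).
  dual value b^T y* = 30.
Strong duality: c^T x* = b^T y*. Confirmed.

30


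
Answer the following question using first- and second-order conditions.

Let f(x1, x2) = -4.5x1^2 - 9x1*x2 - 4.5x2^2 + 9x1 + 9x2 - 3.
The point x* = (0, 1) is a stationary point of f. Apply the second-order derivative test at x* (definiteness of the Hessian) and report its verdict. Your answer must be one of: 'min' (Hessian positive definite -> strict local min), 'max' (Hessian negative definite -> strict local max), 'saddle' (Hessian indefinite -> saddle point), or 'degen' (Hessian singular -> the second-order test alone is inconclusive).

Compute the Hessian H = grad^2 f:
  H = [[-9, -9], [-9, -9]]
Verify stationarity: grad f(x*) = H x* + g = (0, 0).
Eigenvalues of H: -18, 0.
H has a zero eigenvalue (singular; negative semidefinite but not definite), so H is neither positive definite, negative definite, nor indefinite. The second-order test alone is inconclusive -> degen.
(Indeed, f is constant along the null direction of H through x*, so x* is not a strict local extremum.)

degen


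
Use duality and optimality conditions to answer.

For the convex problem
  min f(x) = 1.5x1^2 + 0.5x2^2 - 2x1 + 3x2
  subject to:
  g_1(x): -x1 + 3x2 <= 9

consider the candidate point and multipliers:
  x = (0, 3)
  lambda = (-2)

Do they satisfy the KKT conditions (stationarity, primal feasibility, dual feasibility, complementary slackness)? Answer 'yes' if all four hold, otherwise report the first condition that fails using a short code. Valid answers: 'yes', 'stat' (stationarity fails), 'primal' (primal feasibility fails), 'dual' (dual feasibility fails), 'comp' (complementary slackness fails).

Gradient of f: grad f(x) = Q x + c = (-2, 6)
Constraint values g_i(x) = a_i^T x - b_i:
  g_1((0, 3)) = 0
Stationarity residual: grad f(x) + sum_i lambda_i a_i = (0, 0)
  -> stationarity OK
Primal feasibility (all g_i <= 0): OK
Dual feasibility (all lambda_i >= 0): FAILS
Complementary slackness (lambda_i * g_i(x) = 0 for all i): OK

Verdict: the first failing condition is dual_feasibility -> dual.

dual


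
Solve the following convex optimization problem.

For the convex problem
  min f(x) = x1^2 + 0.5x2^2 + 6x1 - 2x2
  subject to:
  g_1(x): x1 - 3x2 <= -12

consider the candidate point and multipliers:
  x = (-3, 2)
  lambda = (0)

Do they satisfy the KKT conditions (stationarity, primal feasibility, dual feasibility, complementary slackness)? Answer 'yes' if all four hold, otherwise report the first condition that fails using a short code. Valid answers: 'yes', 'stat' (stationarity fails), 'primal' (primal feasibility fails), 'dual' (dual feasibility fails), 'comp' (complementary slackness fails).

Gradient of f: grad f(x) = Q x + c = (0, 0)
Constraint values g_i(x) = a_i^T x - b_i:
  g_1((-3, 2)) = 3
Stationarity residual: grad f(x) + sum_i lambda_i a_i = (0, 0)
  -> stationarity OK
Primal feasibility (all g_i <= 0): FAILS
Dual feasibility (all lambda_i >= 0): OK
Complementary slackness (lambda_i * g_i(x) = 0 for all i): OK

Verdict: the first failing condition is primal_feasibility -> primal.

primal


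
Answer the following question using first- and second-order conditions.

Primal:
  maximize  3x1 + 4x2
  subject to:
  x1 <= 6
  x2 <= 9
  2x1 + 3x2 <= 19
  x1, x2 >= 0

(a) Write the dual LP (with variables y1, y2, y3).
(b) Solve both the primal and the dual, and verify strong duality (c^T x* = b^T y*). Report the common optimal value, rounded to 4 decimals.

The standard primal-dual pair for 'max c^T x s.t. A x <= b, x >= 0' is:
  Dual:  min b^T y  s.t.  A^T y >= c,  y >= 0.

So the dual LP is:
  minimize  6y1 + 9y2 + 19y3
  subject to:
    y1 + 2y3 >= 3
    y2 + 3y3 >= 4
    y1, y2, y3 >= 0

Solving the primal: x* = (6, 2.3333).
  primal value c^T x* = 27.3333.
Solving the dual: y* = (0.3333, 0, 1.3333).
  dual value b^T y* = 27.3333.
Strong duality: c^T x* = b^T y*. Confirmed.

27.3333


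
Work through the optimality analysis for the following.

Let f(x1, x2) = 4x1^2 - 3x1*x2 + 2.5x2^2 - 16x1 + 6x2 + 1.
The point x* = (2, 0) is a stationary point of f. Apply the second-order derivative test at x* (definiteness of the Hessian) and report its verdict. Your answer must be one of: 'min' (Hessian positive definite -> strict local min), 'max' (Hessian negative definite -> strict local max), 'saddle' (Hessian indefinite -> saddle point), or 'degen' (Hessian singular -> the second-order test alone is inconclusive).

Compute the Hessian H = grad^2 f:
  H = [[8, -3], [-3, 5]]
Verify stationarity: grad f(x*) = H x* + g = (0, 0).
Eigenvalues of H: 3.1459, 9.8541.
Both eigenvalues > 0, so H is positive definite -> x* is a strict local min.

min


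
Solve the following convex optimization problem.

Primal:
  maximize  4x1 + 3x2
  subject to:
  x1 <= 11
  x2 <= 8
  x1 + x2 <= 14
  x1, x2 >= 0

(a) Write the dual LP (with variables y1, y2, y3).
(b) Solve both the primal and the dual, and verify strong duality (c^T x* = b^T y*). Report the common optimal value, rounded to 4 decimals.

The standard primal-dual pair for 'max c^T x s.t. A x <= b, x >= 0' is:
  Dual:  min b^T y  s.t.  A^T y >= c,  y >= 0.

So the dual LP is:
  minimize  11y1 + 8y2 + 14y3
  subject to:
    y1 + y3 >= 4
    y2 + y3 >= 3
    y1, y2, y3 >= 0

Solving the primal: x* = (11, 3).
  primal value c^T x* = 53.
Solving the dual: y* = (1, 0, 3).
  dual value b^T y* = 53.
Strong duality: c^T x* = b^T y*. Confirmed.

53


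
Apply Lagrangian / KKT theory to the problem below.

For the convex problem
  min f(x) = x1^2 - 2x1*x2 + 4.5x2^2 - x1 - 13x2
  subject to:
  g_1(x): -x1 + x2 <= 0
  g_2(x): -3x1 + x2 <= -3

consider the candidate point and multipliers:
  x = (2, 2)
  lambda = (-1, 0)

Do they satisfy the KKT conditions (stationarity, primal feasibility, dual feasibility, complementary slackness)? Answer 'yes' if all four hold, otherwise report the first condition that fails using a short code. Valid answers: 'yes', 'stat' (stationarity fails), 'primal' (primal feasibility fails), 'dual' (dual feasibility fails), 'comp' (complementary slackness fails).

Gradient of f: grad f(x) = Q x + c = (-1, 1)
Constraint values g_i(x) = a_i^T x - b_i:
  g_1((2, 2)) = 0
  g_2((2, 2)) = -1
Stationarity residual: grad f(x) + sum_i lambda_i a_i = (0, 0)
  -> stationarity OK
Primal feasibility (all g_i <= 0): OK
Dual feasibility (all lambda_i >= 0): FAILS
Complementary slackness (lambda_i * g_i(x) = 0 for all i): OK

Verdict: the first failing condition is dual_feasibility -> dual.

dual


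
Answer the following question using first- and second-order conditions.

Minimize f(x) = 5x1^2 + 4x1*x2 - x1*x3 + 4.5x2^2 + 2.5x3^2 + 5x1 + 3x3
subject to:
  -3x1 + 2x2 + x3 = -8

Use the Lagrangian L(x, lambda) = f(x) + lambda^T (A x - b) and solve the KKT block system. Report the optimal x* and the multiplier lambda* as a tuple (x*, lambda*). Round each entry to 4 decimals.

Form the Lagrangian:
  L(x, lambda) = (1/2) x^T Q x + c^T x + lambda^T (A x - b)
Stationarity (grad_x L = 0): Q x + c + A^T lambda = 0.
Primal feasibility: A x = b.

This gives the KKT block system:
  [ Q   A^T ] [ x     ]   [-c ]
  [ A    0  ] [ lambda ] = [ b ]

Solving the linear system:
  x*      = (1.2615, -1.5077, -1.2)
  lambda* = (4.2615)
  f(x*)   = 18.4

x* = (1.2615, -1.5077, -1.2), lambda* = (4.2615)


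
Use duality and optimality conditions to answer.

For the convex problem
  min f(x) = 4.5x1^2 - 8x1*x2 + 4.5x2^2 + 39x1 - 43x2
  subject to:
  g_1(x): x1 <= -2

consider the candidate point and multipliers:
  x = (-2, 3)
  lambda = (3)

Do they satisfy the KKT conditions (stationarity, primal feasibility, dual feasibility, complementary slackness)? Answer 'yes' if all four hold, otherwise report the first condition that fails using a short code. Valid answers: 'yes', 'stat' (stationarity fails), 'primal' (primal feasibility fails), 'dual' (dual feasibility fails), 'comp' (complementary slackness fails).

Gradient of f: grad f(x) = Q x + c = (-3, 0)
Constraint values g_i(x) = a_i^T x - b_i:
  g_1((-2, 3)) = 0
Stationarity residual: grad f(x) + sum_i lambda_i a_i = (0, 0)
  -> stationarity OK
Primal feasibility (all g_i <= 0): OK
Dual feasibility (all lambda_i >= 0): OK
Complementary slackness (lambda_i * g_i(x) = 0 for all i): OK

Verdict: yes, KKT holds.

yes


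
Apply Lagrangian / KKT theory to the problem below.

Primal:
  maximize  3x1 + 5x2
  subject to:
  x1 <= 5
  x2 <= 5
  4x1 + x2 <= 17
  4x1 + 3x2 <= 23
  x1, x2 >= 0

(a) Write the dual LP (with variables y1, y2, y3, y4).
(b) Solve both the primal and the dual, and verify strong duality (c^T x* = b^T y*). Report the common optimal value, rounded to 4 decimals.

The standard primal-dual pair for 'max c^T x s.t. A x <= b, x >= 0' is:
  Dual:  min b^T y  s.t.  A^T y >= c,  y >= 0.

So the dual LP is:
  minimize  5y1 + 5y2 + 17y3 + 23y4
  subject to:
    y1 + 4y3 + 4y4 >= 3
    y2 + y3 + 3y4 >= 5
    y1, y2, y3, y4 >= 0

Solving the primal: x* = (2, 5).
  primal value c^T x* = 31.
Solving the dual: y* = (0, 2.75, 0, 0.75).
  dual value b^T y* = 31.
Strong duality: c^T x* = b^T y*. Confirmed.

31


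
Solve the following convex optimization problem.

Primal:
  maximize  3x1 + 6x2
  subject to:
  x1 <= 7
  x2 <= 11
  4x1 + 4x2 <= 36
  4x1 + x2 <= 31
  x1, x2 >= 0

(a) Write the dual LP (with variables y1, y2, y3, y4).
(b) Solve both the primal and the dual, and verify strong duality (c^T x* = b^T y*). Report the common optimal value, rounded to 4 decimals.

The standard primal-dual pair for 'max c^T x s.t. A x <= b, x >= 0' is:
  Dual:  min b^T y  s.t.  A^T y >= c,  y >= 0.

So the dual LP is:
  minimize  7y1 + 11y2 + 36y3 + 31y4
  subject to:
    y1 + 4y3 + 4y4 >= 3
    y2 + 4y3 + y4 >= 6
    y1, y2, y3, y4 >= 0

Solving the primal: x* = (0, 9).
  primal value c^T x* = 54.
Solving the dual: y* = (0, 0, 1.5, 0).
  dual value b^T y* = 54.
Strong duality: c^T x* = b^T y*. Confirmed.

54


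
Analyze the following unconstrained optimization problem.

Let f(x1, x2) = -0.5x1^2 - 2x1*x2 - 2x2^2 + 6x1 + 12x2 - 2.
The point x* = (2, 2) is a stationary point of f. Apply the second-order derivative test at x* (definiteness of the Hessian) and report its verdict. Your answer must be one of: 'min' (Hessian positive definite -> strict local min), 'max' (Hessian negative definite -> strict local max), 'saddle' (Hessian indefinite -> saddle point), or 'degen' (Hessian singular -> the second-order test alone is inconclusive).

Compute the Hessian H = grad^2 f:
  H = [[-1, -2], [-2, -4]]
Verify stationarity: grad f(x*) = H x* + g = (0, 0).
Eigenvalues of H: -5, 0.
H has a zero eigenvalue (singular; negative semidefinite but not definite), so H is neither positive definite, negative definite, nor indefinite. The second-order test alone is inconclusive -> degen.
(Indeed, f is constant along the null direction of H through x*, so x* is not a strict local extremum.)

degen


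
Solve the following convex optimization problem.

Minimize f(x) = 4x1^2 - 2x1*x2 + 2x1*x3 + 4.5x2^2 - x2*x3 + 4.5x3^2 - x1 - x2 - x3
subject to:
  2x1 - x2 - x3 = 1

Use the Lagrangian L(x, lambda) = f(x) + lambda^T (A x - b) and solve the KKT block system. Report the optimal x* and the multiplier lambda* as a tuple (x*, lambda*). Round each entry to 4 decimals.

Form the Lagrangian:
  L(x, lambda) = (1/2) x^T Q x + c^T x + lambda^T (A x - b)
Stationarity (grad_x L = 0): Q x + c + A^T lambda = 0.
Primal feasibility: A x = b.

This gives the KKT block system:
  [ Q   A^T ] [ x     ]   [-c ]
  [ A    0  ] [ lambda ] = [ b ]

Solving the linear system:
  x*      = (0.4741, 0.069, -0.1207)
  lambda* = (-1.2069)
  f(x*)   = 0.3922

x* = (0.4741, 0.069, -0.1207), lambda* = (-1.2069)


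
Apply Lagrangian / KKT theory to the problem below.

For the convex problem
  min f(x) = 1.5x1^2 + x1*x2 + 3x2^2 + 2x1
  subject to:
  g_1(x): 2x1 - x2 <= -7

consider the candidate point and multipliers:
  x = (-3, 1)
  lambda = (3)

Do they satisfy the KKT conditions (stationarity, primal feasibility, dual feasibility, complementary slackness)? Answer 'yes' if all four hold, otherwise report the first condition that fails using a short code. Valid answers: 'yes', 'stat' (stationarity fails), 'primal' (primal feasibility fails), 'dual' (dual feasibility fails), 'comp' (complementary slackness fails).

Gradient of f: grad f(x) = Q x + c = (-6, 3)
Constraint values g_i(x) = a_i^T x - b_i:
  g_1((-3, 1)) = 0
Stationarity residual: grad f(x) + sum_i lambda_i a_i = (0, 0)
  -> stationarity OK
Primal feasibility (all g_i <= 0): OK
Dual feasibility (all lambda_i >= 0): OK
Complementary slackness (lambda_i * g_i(x) = 0 for all i): OK

Verdict: yes, KKT holds.

yes


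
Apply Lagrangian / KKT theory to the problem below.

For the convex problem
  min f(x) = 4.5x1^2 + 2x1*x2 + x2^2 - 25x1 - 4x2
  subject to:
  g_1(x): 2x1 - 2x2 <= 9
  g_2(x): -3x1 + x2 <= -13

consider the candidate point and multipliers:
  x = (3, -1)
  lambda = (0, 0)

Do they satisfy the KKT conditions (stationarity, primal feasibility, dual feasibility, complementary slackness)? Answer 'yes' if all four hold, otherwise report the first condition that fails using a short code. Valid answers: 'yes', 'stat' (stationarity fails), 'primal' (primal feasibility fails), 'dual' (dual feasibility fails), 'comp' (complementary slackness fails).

Gradient of f: grad f(x) = Q x + c = (0, 0)
Constraint values g_i(x) = a_i^T x - b_i:
  g_1((3, -1)) = -1
  g_2((3, -1)) = 3
Stationarity residual: grad f(x) + sum_i lambda_i a_i = (0, 0)
  -> stationarity OK
Primal feasibility (all g_i <= 0): FAILS
Dual feasibility (all lambda_i >= 0): OK
Complementary slackness (lambda_i * g_i(x) = 0 for all i): OK

Verdict: the first failing condition is primal_feasibility -> primal.

primal


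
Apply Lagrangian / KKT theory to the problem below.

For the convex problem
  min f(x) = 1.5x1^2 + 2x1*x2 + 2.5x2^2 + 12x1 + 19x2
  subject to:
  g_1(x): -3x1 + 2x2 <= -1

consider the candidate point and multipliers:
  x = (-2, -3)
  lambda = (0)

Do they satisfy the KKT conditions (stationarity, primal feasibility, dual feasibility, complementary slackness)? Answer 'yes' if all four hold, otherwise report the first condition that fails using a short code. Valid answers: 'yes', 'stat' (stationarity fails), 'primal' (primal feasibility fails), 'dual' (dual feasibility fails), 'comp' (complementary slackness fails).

Gradient of f: grad f(x) = Q x + c = (0, 0)
Constraint values g_i(x) = a_i^T x - b_i:
  g_1((-2, -3)) = 1
Stationarity residual: grad f(x) + sum_i lambda_i a_i = (0, 0)
  -> stationarity OK
Primal feasibility (all g_i <= 0): FAILS
Dual feasibility (all lambda_i >= 0): OK
Complementary slackness (lambda_i * g_i(x) = 0 for all i): OK

Verdict: the first failing condition is primal_feasibility -> primal.

primal


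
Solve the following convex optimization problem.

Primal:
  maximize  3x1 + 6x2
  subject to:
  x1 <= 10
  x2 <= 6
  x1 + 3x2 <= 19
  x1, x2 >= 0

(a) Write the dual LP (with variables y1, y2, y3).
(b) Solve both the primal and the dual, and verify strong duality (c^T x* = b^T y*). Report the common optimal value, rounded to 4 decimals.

The standard primal-dual pair for 'max c^T x s.t. A x <= b, x >= 0' is:
  Dual:  min b^T y  s.t.  A^T y >= c,  y >= 0.

So the dual LP is:
  minimize  10y1 + 6y2 + 19y3
  subject to:
    y1 + y3 >= 3
    y2 + 3y3 >= 6
    y1, y2, y3 >= 0

Solving the primal: x* = (10, 3).
  primal value c^T x* = 48.
Solving the dual: y* = (1, 0, 2).
  dual value b^T y* = 48.
Strong duality: c^T x* = b^T y*. Confirmed.

48


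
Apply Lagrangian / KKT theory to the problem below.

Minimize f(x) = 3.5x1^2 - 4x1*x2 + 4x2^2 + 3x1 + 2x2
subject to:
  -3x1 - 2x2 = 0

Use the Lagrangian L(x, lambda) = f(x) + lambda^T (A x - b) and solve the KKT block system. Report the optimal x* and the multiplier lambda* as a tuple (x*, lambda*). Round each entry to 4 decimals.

Form the Lagrangian:
  L(x, lambda) = (1/2) x^T Q x + c^T x + lambda^T (A x - b)
Stationarity (grad_x L = 0): Q x + c + A^T lambda = 0.
Primal feasibility: A x = b.

This gives the KKT block system:
  [ Q   A^T ] [ x     ]   [-c ]
  [ A    0  ] [ lambda ] = [ b ]

Solving the linear system:
  x*      = (0, 0)
  lambda* = (1)
  f(x*)   = 0

x* = (0, 0), lambda* = (1)


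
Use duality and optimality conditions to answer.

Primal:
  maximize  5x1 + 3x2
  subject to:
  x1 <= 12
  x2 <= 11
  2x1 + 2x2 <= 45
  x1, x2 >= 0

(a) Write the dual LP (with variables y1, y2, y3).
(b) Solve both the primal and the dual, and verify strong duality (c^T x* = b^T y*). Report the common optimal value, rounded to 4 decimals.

The standard primal-dual pair for 'max c^T x s.t. A x <= b, x >= 0' is:
  Dual:  min b^T y  s.t.  A^T y >= c,  y >= 0.

So the dual LP is:
  minimize  12y1 + 11y2 + 45y3
  subject to:
    y1 + 2y3 >= 5
    y2 + 2y3 >= 3
    y1, y2, y3 >= 0

Solving the primal: x* = (12, 10.5).
  primal value c^T x* = 91.5.
Solving the dual: y* = (2, 0, 1.5).
  dual value b^T y* = 91.5.
Strong duality: c^T x* = b^T y*. Confirmed.

91.5


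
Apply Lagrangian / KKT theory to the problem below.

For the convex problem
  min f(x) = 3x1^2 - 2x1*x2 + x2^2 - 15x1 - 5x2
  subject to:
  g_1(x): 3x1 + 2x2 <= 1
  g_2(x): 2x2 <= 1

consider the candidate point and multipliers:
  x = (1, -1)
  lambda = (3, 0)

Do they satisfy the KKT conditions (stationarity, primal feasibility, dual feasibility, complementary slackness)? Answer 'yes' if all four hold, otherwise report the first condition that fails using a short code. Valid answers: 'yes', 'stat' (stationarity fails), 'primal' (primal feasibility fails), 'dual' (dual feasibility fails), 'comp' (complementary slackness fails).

Gradient of f: grad f(x) = Q x + c = (-7, -9)
Constraint values g_i(x) = a_i^T x - b_i:
  g_1((1, -1)) = 0
  g_2((1, -1)) = -3
Stationarity residual: grad f(x) + sum_i lambda_i a_i = (2, -3)
  -> stationarity FAILS
Primal feasibility (all g_i <= 0): OK
Dual feasibility (all lambda_i >= 0): OK
Complementary slackness (lambda_i * g_i(x) = 0 for all i): OK

Verdict: the first failing condition is stationarity -> stat.

stat


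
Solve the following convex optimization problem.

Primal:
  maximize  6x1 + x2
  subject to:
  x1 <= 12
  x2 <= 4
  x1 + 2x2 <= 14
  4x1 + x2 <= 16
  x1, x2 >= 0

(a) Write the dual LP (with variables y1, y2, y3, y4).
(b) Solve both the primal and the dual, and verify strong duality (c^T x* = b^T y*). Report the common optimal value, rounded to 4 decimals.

The standard primal-dual pair for 'max c^T x s.t. A x <= b, x >= 0' is:
  Dual:  min b^T y  s.t.  A^T y >= c,  y >= 0.

So the dual LP is:
  minimize  12y1 + 4y2 + 14y3 + 16y4
  subject to:
    y1 + y3 + 4y4 >= 6
    y2 + 2y3 + y4 >= 1
    y1, y2, y3, y4 >= 0

Solving the primal: x* = (4, 0).
  primal value c^T x* = 24.
Solving the dual: y* = (0, 0, 0, 1.5).
  dual value b^T y* = 24.
Strong duality: c^T x* = b^T y*. Confirmed.

24


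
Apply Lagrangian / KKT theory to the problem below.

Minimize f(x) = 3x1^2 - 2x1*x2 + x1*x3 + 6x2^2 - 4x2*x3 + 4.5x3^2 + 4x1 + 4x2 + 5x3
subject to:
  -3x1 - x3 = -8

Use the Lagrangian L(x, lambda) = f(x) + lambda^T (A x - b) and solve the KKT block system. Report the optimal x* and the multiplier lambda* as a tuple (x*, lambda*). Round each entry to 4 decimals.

Form the Lagrangian:
  L(x, lambda) = (1/2) x^T Q x + c^T x + lambda^T (A x - b)
Stationarity (grad_x L = 0): Q x + c + A^T lambda = 0.
Primal feasibility: A x = b.

This gives the KKT block system:
  [ Q   A^T ] [ x     ]   [-c ]
  [ A    0  ] [ lambda ] = [ b ]

Solving the linear system:
  x*      = (2.6927, 0.0894, -0.078)
  lambda* = (6.633)
  f(x*)   = 31.9014

x* = (2.6927, 0.0894, -0.078), lambda* = (6.633)


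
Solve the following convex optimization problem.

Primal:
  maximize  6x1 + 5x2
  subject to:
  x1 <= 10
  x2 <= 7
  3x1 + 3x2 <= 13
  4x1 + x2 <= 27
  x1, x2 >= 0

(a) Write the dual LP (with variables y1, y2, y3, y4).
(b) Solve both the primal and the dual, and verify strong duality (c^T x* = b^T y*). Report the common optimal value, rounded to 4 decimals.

The standard primal-dual pair for 'max c^T x s.t. A x <= b, x >= 0' is:
  Dual:  min b^T y  s.t.  A^T y >= c,  y >= 0.

So the dual LP is:
  minimize  10y1 + 7y2 + 13y3 + 27y4
  subject to:
    y1 + 3y3 + 4y4 >= 6
    y2 + 3y3 + y4 >= 5
    y1, y2, y3, y4 >= 0

Solving the primal: x* = (4.3333, 0).
  primal value c^T x* = 26.
Solving the dual: y* = (0, 0, 2, 0).
  dual value b^T y* = 26.
Strong duality: c^T x* = b^T y*. Confirmed.

26


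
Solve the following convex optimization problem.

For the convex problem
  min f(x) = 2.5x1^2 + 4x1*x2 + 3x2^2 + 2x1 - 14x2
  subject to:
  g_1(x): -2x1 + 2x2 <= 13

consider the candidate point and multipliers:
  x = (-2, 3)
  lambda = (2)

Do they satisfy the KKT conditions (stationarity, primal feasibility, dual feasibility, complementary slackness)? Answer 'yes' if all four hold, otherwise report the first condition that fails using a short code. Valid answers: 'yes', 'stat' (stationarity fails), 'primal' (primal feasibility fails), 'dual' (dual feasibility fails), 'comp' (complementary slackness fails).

Gradient of f: grad f(x) = Q x + c = (4, -4)
Constraint values g_i(x) = a_i^T x - b_i:
  g_1((-2, 3)) = -3
Stationarity residual: grad f(x) + sum_i lambda_i a_i = (0, 0)
  -> stationarity OK
Primal feasibility (all g_i <= 0): OK
Dual feasibility (all lambda_i >= 0): OK
Complementary slackness (lambda_i * g_i(x) = 0 for all i): FAILS

Verdict: the first failing condition is complementary_slackness -> comp.

comp


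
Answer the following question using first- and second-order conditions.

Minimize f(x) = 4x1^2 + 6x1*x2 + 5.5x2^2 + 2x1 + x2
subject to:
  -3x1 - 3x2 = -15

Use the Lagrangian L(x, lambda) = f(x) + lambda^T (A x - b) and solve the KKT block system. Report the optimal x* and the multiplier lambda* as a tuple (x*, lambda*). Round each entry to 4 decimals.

Form the Lagrangian:
  L(x, lambda) = (1/2) x^T Q x + c^T x + lambda^T (A x - b)
Stationarity (grad_x L = 0): Q x + c + A^T lambda = 0.
Primal feasibility: A x = b.

This gives the KKT block system:
  [ Q   A^T ] [ x     ]   [-c ]
  [ A    0  ] [ lambda ] = [ b ]

Solving the linear system:
  x*      = (3.4286, 1.5714)
  lambda* = (12.9524)
  f(x*)   = 101.3571

x* = (3.4286, 1.5714), lambda* = (12.9524)


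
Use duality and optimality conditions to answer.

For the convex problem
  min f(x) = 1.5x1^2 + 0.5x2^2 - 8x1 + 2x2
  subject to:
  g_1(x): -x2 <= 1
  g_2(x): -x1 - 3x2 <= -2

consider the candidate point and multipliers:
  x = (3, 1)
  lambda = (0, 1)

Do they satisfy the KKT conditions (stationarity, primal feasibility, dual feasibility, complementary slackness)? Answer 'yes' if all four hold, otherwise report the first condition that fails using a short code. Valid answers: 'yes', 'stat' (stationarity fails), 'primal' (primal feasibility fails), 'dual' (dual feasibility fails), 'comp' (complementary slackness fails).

Gradient of f: grad f(x) = Q x + c = (1, 3)
Constraint values g_i(x) = a_i^T x - b_i:
  g_1((3, 1)) = -2
  g_2((3, 1)) = -4
Stationarity residual: grad f(x) + sum_i lambda_i a_i = (0, 0)
  -> stationarity OK
Primal feasibility (all g_i <= 0): OK
Dual feasibility (all lambda_i >= 0): OK
Complementary slackness (lambda_i * g_i(x) = 0 for all i): FAILS

Verdict: the first failing condition is complementary_slackness -> comp.

comp


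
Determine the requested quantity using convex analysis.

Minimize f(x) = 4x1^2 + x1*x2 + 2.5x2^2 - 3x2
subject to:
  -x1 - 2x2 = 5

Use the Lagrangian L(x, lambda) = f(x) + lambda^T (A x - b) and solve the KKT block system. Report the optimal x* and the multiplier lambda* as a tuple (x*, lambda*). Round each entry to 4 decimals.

Form the Lagrangian:
  L(x, lambda) = (1/2) x^T Q x + c^T x + lambda^T (A x - b)
Stationarity (grad_x L = 0): Q x + c + A^T lambda = 0.
Primal feasibility: A x = b.

This gives the KKT block system:
  [ Q   A^T ] [ x     ]   [-c ]
  [ A    0  ] [ lambda ] = [ b ]

Solving the linear system:
  x*      = (-0.6364, -2.1818)
  lambda* = (-7.2727)
  f(x*)   = 21.4545

x* = (-0.6364, -2.1818), lambda* = (-7.2727)


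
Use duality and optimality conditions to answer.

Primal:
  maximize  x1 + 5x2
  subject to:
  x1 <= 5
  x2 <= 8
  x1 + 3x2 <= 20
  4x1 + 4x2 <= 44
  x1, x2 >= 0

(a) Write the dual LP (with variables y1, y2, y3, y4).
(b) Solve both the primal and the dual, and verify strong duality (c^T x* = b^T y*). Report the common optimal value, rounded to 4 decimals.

The standard primal-dual pair for 'max c^T x s.t. A x <= b, x >= 0' is:
  Dual:  min b^T y  s.t.  A^T y >= c,  y >= 0.

So the dual LP is:
  minimize  5y1 + 8y2 + 20y3 + 44y4
  subject to:
    y1 + y3 + 4y4 >= 1
    y2 + 3y3 + 4y4 >= 5
    y1, y2, y3, y4 >= 0

Solving the primal: x* = (0, 6.6667).
  primal value c^T x* = 33.3333.
Solving the dual: y* = (0, 0, 1.6667, 0).
  dual value b^T y* = 33.3333.
Strong duality: c^T x* = b^T y*. Confirmed.

33.3333


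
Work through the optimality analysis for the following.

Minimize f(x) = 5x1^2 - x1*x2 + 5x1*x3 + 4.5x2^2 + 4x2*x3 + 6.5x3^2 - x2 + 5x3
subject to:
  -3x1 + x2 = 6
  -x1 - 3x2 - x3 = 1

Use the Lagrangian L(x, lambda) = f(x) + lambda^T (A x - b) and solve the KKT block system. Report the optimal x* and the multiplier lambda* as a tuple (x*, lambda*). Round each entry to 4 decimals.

Form the Lagrangian:
  L(x, lambda) = (1/2) x^T Q x + c^T x + lambda^T (A x - b)
Stationarity (grad_x L = 0): Q x + c + A^T lambda = 0.
Primal feasibility: A x = b.

This gives the KKT block system:
  [ Q   A^T ] [ x     ]   [-c ]
  [ A    0  ] [ lambda ] = [ b ]

Solving the linear system:
  x*      = (-1.9234, 0.2297, 0.2344)
  lambda* = (-5.8804, -0.6507)
  f(x*)   = 18.4378

x* = (-1.9234, 0.2297, 0.2344), lambda* = (-5.8804, -0.6507)


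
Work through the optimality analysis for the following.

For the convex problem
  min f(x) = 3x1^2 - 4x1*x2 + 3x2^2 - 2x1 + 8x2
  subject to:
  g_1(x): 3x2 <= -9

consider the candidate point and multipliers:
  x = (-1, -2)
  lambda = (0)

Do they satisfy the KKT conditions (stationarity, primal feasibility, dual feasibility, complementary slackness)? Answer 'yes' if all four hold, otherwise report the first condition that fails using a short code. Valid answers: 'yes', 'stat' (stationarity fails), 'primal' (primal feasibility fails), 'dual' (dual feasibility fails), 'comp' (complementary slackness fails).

Gradient of f: grad f(x) = Q x + c = (0, 0)
Constraint values g_i(x) = a_i^T x - b_i:
  g_1((-1, -2)) = 3
Stationarity residual: grad f(x) + sum_i lambda_i a_i = (0, 0)
  -> stationarity OK
Primal feasibility (all g_i <= 0): FAILS
Dual feasibility (all lambda_i >= 0): OK
Complementary slackness (lambda_i * g_i(x) = 0 for all i): OK

Verdict: the first failing condition is primal_feasibility -> primal.

primal


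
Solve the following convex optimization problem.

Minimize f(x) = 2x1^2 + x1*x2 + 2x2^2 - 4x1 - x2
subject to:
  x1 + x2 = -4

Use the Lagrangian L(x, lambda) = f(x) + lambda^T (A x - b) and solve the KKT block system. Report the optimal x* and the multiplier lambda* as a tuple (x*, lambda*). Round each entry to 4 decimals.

Form the Lagrangian:
  L(x, lambda) = (1/2) x^T Q x + c^T x + lambda^T (A x - b)
Stationarity (grad_x L = 0): Q x + c + A^T lambda = 0.
Primal feasibility: A x = b.

This gives the KKT block system:
  [ Q   A^T ] [ x     ]   [-c ]
  [ A    0  ] [ lambda ] = [ b ]

Solving the linear system:
  x*      = (-1.5, -2.5)
  lambda* = (12.5)
  f(x*)   = 29.25

x* = (-1.5, -2.5), lambda* = (12.5)


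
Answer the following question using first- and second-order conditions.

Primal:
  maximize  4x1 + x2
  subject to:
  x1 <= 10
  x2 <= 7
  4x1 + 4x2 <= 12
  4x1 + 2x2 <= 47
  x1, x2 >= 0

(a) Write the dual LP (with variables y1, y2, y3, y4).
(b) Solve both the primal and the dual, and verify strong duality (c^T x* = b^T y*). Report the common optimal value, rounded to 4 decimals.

The standard primal-dual pair for 'max c^T x s.t. A x <= b, x >= 0' is:
  Dual:  min b^T y  s.t.  A^T y >= c,  y >= 0.

So the dual LP is:
  minimize  10y1 + 7y2 + 12y3 + 47y4
  subject to:
    y1 + 4y3 + 4y4 >= 4
    y2 + 4y3 + 2y4 >= 1
    y1, y2, y3, y4 >= 0

Solving the primal: x* = (3, 0).
  primal value c^T x* = 12.
Solving the dual: y* = (0, 0, 1, 0).
  dual value b^T y* = 12.
Strong duality: c^T x* = b^T y*. Confirmed.

12


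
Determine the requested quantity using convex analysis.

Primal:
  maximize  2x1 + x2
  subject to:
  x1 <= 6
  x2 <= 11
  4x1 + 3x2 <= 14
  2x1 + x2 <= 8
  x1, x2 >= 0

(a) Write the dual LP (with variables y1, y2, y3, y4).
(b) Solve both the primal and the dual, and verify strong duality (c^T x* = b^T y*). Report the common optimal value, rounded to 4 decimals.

The standard primal-dual pair for 'max c^T x s.t. A x <= b, x >= 0' is:
  Dual:  min b^T y  s.t.  A^T y >= c,  y >= 0.

So the dual LP is:
  minimize  6y1 + 11y2 + 14y3 + 8y4
  subject to:
    y1 + 4y3 + 2y4 >= 2
    y2 + 3y3 + y4 >= 1
    y1, y2, y3, y4 >= 0

Solving the primal: x* = (3.5, 0).
  primal value c^T x* = 7.
Solving the dual: y* = (0, 0, 0.5, 0).
  dual value b^T y* = 7.
Strong duality: c^T x* = b^T y*. Confirmed.

7


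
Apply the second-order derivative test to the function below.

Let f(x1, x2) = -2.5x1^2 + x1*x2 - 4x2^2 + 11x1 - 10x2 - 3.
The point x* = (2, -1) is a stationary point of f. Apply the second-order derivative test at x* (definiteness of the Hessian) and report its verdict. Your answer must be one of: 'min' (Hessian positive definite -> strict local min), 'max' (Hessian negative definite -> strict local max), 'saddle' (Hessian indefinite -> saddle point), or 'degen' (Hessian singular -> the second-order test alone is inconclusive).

Compute the Hessian H = grad^2 f:
  H = [[-5, 1], [1, -8]]
Verify stationarity: grad f(x*) = H x* + g = (0, 0).
Eigenvalues of H: -8.3028, -4.6972.
Both eigenvalues < 0, so H is negative definite -> x* is a strict local max.

max


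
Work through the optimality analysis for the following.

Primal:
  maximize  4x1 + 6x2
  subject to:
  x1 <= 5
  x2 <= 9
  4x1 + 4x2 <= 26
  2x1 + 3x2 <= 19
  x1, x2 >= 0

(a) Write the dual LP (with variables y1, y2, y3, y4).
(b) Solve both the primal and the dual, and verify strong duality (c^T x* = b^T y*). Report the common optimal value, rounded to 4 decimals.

The standard primal-dual pair for 'max c^T x s.t. A x <= b, x >= 0' is:
  Dual:  min b^T y  s.t.  A^T y >= c,  y >= 0.

So the dual LP is:
  minimize  5y1 + 9y2 + 26y3 + 19y4
  subject to:
    y1 + 4y3 + 2y4 >= 4
    y2 + 4y3 + 3y4 >= 6
    y1, y2, y3, y4 >= 0

Solving the primal: x* = (0.5, 6).
  primal value c^T x* = 38.
Solving the dual: y* = (0, 0, 0, 2).
  dual value b^T y* = 38.
Strong duality: c^T x* = b^T y*. Confirmed.

38


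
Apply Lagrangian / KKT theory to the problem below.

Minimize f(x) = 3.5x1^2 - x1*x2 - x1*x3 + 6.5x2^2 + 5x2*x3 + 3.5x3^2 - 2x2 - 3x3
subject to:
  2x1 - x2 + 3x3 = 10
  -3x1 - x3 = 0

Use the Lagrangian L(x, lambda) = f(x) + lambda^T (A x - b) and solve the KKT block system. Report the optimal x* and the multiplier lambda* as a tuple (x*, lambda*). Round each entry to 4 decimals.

Form the Lagrangian:
  L(x, lambda) = (1/2) x^T Q x + c^T x + lambda^T (A x - b)
Stationarity (grad_x L = 0): Q x + c + A^T lambda = 0.
Primal feasibility: A x = b.

This gives the KKT block system:
  [ Q   A^T ] [ x     ]   [-c ]
  [ A    0  ] [ lambda ] = [ b ]

Solving the linear system:
  x*      = (-1.1665, -1.8346, 3.4995)
  lambda* = (-7.1857, -8.0672)
  f(x*)   = 32.5139

x* = (-1.1665, -1.8346, 3.4995), lambda* = (-7.1857, -8.0672)


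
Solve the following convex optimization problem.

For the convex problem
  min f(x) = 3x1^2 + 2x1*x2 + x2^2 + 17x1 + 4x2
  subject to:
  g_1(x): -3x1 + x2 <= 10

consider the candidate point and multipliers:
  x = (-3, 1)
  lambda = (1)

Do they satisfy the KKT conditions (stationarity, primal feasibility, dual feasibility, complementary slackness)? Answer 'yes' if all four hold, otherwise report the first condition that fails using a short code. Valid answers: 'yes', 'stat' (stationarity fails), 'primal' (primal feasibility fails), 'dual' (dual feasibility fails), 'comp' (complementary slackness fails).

Gradient of f: grad f(x) = Q x + c = (1, 0)
Constraint values g_i(x) = a_i^T x - b_i:
  g_1((-3, 1)) = 0
Stationarity residual: grad f(x) + sum_i lambda_i a_i = (-2, 1)
  -> stationarity FAILS
Primal feasibility (all g_i <= 0): OK
Dual feasibility (all lambda_i >= 0): OK
Complementary slackness (lambda_i * g_i(x) = 0 for all i): OK

Verdict: the first failing condition is stationarity -> stat.

stat


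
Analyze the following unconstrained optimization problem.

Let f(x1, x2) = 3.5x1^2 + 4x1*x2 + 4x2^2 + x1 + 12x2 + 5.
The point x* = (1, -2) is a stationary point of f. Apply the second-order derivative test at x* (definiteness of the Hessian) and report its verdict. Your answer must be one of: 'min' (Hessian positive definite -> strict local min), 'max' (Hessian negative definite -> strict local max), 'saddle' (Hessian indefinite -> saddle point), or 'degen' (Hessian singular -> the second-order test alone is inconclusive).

Compute the Hessian H = grad^2 f:
  H = [[7, 4], [4, 8]]
Verify stationarity: grad f(x*) = H x* + g = (0, 0).
Eigenvalues of H: 3.4689, 11.5311.
Both eigenvalues > 0, so H is positive definite -> x* is a strict local min.

min


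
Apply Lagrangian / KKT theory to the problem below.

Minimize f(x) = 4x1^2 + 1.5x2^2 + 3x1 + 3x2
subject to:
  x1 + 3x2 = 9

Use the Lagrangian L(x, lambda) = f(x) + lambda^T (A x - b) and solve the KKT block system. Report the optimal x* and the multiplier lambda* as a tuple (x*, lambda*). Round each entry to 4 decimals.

Form the Lagrangian:
  L(x, lambda) = (1/2) x^T Q x + c^T x + lambda^T (A x - b)
Stationarity (grad_x L = 0): Q x + c + A^T lambda = 0.
Primal feasibility: A x = b.

This gives the KKT block system:
  [ Q   A^T ] [ x     ]   [-c ]
  [ A    0  ] [ lambda ] = [ b ]

Solving the linear system:
  x*      = (0.12, 2.96)
  lambda* = (-3.96)
  f(x*)   = 22.44

x* = (0.12, 2.96), lambda* = (-3.96)


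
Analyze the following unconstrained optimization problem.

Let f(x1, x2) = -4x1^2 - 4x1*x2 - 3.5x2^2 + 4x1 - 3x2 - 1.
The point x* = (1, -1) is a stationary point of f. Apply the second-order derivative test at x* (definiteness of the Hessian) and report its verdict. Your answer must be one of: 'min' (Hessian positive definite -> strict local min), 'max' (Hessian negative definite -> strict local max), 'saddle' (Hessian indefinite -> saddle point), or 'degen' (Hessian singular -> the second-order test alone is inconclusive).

Compute the Hessian H = grad^2 f:
  H = [[-8, -4], [-4, -7]]
Verify stationarity: grad f(x*) = H x* + g = (0, 0).
Eigenvalues of H: -11.5311, -3.4689.
Both eigenvalues < 0, so H is negative definite -> x* is a strict local max.

max


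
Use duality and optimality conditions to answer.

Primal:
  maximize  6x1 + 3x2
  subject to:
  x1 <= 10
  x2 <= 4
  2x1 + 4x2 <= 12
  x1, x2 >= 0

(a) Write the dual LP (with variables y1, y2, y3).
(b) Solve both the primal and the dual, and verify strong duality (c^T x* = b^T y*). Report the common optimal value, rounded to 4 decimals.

The standard primal-dual pair for 'max c^T x s.t. A x <= b, x >= 0' is:
  Dual:  min b^T y  s.t.  A^T y >= c,  y >= 0.

So the dual LP is:
  minimize  10y1 + 4y2 + 12y3
  subject to:
    y1 + 2y3 >= 6
    y2 + 4y3 >= 3
    y1, y2, y3 >= 0

Solving the primal: x* = (6, 0).
  primal value c^T x* = 36.
Solving the dual: y* = (0, 0, 3).
  dual value b^T y* = 36.
Strong duality: c^T x* = b^T y*. Confirmed.

36


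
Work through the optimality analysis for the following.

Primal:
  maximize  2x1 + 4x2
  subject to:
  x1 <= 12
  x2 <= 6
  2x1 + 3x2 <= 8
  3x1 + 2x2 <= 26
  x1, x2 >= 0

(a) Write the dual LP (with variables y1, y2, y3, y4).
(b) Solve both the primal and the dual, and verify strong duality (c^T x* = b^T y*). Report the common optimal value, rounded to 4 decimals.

The standard primal-dual pair for 'max c^T x s.t. A x <= b, x >= 0' is:
  Dual:  min b^T y  s.t.  A^T y >= c,  y >= 0.

So the dual LP is:
  minimize  12y1 + 6y2 + 8y3 + 26y4
  subject to:
    y1 + 2y3 + 3y4 >= 2
    y2 + 3y3 + 2y4 >= 4
    y1, y2, y3, y4 >= 0

Solving the primal: x* = (0, 2.6667).
  primal value c^T x* = 10.6667.
Solving the dual: y* = (0, 0, 1.3333, 0).
  dual value b^T y* = 10.6667.
Strong duality: c^T x* = b^T y*. Confirmed.

10.6667


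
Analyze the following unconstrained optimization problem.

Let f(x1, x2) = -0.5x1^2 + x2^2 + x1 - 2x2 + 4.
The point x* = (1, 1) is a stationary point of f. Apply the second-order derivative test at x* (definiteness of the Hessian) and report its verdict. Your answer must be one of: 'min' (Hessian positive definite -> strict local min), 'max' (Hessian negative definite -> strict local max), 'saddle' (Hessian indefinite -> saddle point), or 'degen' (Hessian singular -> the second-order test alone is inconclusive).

Compute the Hessian H = grad^2 f:
  H = [[-1, 0], [0, 2]]
Verify stationarity: grad f(x*) = H x* + g = (0, 0).
Eigenvalues of H: -1, 2.
Eigenvalues have mixed signs, so H is indefinite -> x* is a saddle point.

saddle


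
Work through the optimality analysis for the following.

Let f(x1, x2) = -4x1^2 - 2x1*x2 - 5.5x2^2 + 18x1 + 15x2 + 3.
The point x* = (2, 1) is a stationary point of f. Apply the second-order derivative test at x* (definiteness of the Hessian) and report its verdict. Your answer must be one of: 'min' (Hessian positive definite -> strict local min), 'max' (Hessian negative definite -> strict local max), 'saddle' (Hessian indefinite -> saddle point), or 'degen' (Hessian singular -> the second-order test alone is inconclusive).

Compute the Hessian H = grad^2 f:
  H = [[-8, -2], [-2, -11]]
Verify stationarity: grad f(x*) = H x* + g = (0, 0).
Eigenvalues of H: -12, -7.
Both eigenvalues < 0, so H is negative definite -> x* is a strict local max.

max
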